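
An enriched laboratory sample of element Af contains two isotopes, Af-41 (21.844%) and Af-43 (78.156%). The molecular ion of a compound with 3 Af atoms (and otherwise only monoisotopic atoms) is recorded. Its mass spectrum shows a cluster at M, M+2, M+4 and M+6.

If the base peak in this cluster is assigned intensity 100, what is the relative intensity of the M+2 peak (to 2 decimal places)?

Binomial terms of (0.21844 + 0.78156)^3: M 0.0104, M+2 0.1119, M+4 0.4003, M+6 0.4774 → M+6 is the base peak.
P(M+6) = C(3,3) × 0.21844^0 × 0.78156^3 = 1 × 1.0000 × 0.47740501 = 0.477405 (base)
P(M+2) = C(3,1) × 0.21844^2 × 0.78156^1 = 3 × 0.04771603 × 0.78156 = 0.111879
Relative intensity = 0.111879 / 0.477405 × 100 = 23.43

23.43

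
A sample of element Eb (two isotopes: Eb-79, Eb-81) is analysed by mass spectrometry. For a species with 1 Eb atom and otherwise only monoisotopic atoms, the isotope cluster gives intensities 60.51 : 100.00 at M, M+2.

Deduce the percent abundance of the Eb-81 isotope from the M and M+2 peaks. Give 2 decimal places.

Let p = fractional abundance of Eb-79. I(M+2)/I(M) = [C(1,1)·p^0·(1−p)] / p^1 = 1·(1−p)/p = 100.00/60.51 = 1.6526
(1−p)/p = 1.6526/1 = 1.6526  ⇒  p = 1/(1 + 1.6526) = 0.3770
Eb-79: 37.70%, Eb-81: 62.30%.

62.30%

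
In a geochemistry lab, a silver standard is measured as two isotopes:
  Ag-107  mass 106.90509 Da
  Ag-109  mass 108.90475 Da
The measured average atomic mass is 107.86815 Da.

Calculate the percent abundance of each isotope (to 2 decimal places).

Ag-107: 51.84%, Ag-109: 48.16%

With x = fraction of Ag-107 (so Ag-109 is 1 − x):
106.90509·x + 108.90475·(1 − x) = 107.86815
(106.90509 − 108.90475)·x = 107.86815 − 108.90475
x = -1.03660 / -1.99966 = 0.51839 → 51.84% Ag-107, 48.16% Ag-109.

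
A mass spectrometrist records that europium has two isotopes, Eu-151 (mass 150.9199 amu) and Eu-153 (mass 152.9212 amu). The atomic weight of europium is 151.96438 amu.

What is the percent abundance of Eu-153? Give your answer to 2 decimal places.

With x = fraction of Eu-151 (so Eu-153 is 1 − x):
150.9199·x + 152.9212·(1 − x) = 151.96438
(150.9199 − 152.9212)·x = 151.96438 − 152.9212
x = -0.95682 / -2.0013 = 0.47810 → 47.81% Eu-151, 52.19% Eu-153.

52.19%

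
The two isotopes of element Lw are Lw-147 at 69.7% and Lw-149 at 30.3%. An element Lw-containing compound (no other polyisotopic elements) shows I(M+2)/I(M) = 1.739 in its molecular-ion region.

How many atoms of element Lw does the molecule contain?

4

With n Lw atoms, P(M+2)/P(M) = C(n,1)·p^(n−1)q / p^n = n·q/p = n · 0.303/0.697.
n = 1.739 × 0.697/0.303 = 4.00 ≈ 4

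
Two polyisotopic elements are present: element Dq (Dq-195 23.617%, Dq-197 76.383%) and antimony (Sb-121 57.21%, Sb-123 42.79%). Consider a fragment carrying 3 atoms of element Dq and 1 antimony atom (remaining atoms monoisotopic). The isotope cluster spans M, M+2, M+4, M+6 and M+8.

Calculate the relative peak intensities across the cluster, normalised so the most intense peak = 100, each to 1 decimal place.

1.7 : 18.2 : 67.4 : 100.0 : 44.2

Element Dq pattern (n=3): 0.01317268 : 0.12781076 : 0.41337043 : 0.44564613
Antimony pattern (n=1): 0.5721 : 0.4279
Convolve the two distributions (both contribute in 2-u steps):
  M: 0.01317268×0.5721 = 0.007536
  M+2: 0.01317268×0.4279 + 0.12781076×0.5721 = 0.078757
  M+4: 0.12781076×0.4279 + 0.41337043×0.5721 = 0.291179
  M+6: 0.41337043×0.4279 + 0.44564613×0.5721 = 0.431835
  M+8: 0.44564613×0.4279 = 0.190692
Scale to base peak (0.431835) = 100: 1.7 : 18.2 : 67.4 : 100.0 : 44.2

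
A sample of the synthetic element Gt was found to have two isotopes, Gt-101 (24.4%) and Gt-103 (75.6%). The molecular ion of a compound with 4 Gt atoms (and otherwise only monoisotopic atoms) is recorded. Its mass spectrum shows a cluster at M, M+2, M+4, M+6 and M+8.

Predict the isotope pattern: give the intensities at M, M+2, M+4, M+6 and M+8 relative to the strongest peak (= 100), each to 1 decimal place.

Expanding (0.244 + 0.756)^4:
P(M) = 0.244^4 = 0.003545
P(M+2) = 4 × 0.244^3 × 0.756^1 = 0.043929
P(M+4) = 6 × 0.244^2 × 0.756^2 = 0.204162
P(M+6) = 4 × 0.244^1 × 0.756^3 = 0.421711
P(M+8) = 0.756^4 = 0.326653
The M+6 peak is largest (0.421711); scaling to 100 gives 0.8 : 10.4 : 48.4 : 100.0 : 77.5.

0.8 : 10.4 : 48.4 : 100.0 : 77.5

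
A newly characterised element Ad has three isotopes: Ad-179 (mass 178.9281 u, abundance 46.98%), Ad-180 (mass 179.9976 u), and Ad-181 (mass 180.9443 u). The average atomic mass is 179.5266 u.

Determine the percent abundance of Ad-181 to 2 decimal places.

Let x and y be the fractions of Ad-180 and Ad-181. Then x + y = 1 − 0.4698 = 0.5302 and 179.9976x + 180.9443y = 179.5266 − 0.4698×178.9281 = 95.46617862.
Substituting: 179.9976x + 180.9443(0.5302 − x) = 95.46617862
(179.9976 − 180.9443)x = -0.47048924  ⇒  x = 0.49698, y = 0.03322
Ad-180: 49.70%, Ad-181: 3.32%.

3.32%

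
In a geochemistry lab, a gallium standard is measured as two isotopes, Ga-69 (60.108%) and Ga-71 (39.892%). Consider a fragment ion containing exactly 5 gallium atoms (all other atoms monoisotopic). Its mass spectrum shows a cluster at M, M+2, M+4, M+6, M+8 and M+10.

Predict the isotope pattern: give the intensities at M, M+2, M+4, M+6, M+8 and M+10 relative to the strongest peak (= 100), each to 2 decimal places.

The 5 Ga atoms are independent, so intensities follow the terms of (0.60108 + 0.39892)^5.
P(M) = 0.60108^5 = 0.078462
P(M+2) = 5 × 0.60108^4 × 0.39892^1 = 0.260366
P(M+4) = 10 × 0.60108^3 × 0.39892^2 = 0.345596
P(M+6) = 10 × 0.60108^2 × 0.39892^3 = 0.229362
P(M+8) = 5 × 0.60108^1 × 0.39892^4 = 0.076111
P(M+10) = 0.39892^5 = 0.010103
The M+4 peak is largest (0.345596); scaling to 100 gives 22.70 : 75.34 : 100.00 : 66.37 : 22.02 : 2.92.

22.70 : 75.34 : 100.00 : 66.37 : 22.02 : 2.92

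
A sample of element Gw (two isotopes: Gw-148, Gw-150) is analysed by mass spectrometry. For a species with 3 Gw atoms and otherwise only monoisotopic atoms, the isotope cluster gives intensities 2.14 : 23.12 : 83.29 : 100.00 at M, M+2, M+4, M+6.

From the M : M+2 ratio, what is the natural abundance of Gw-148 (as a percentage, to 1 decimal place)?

If p is the fraction of Gw that is Gw-148, then I(M+2)/I(M) = [C(3,1)·p^2·(1−p)] / p^3 = 3·(1−p)/p = 23.12/2.14 = 10.8037
(1−p)/p = 10.8037/3 = 3.6012  ⇒  p = 1/(1 + 3.6012) = 0.2173
Gw-148: 21.7%, Gw-150: 78.3%.

21.7%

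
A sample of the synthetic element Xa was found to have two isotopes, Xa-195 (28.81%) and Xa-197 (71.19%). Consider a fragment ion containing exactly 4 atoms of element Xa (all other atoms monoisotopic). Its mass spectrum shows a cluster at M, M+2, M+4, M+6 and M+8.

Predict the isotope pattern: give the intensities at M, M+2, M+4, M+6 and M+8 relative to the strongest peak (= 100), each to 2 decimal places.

1.66 : 16.38 : 60.70 : 100.00 : 61.78

Expanding (0.2881 + 0.7119)^4:
P(M) = 0.2881^4 = 0.006889
P(M+2) = 4 × 0.2881^3 × 0.7119^1 = 0.068094
P(M+4) = 6 × 0.2881^2 × 0.7119^2 = 0.252392
P(M+6) = 4 × 0.2881^1 × 0.7119^3 = 0.415777
P(M+8) = 0.7119^4 = 0.256848
The M+6 peak is largest (0.415777); scaling to 100 gives 1.66 : 16.38 : 60.70 : 100.00 : 61.78.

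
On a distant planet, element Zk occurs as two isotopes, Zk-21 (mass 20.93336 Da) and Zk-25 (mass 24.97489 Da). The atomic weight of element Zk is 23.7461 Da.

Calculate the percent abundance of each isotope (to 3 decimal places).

Let x be the fractional abundance of Zk-21; then Zk-25 has abundance 1 − x.
20.93336·x + 24.97489·(1 − x) = 23.7461
(20.93336 − 24.97489)·x = 23.7461 − 24.97489
x = -1.22879 / -4.04153 = 0.30404 → 30.404% Zk-21, 69.596% Zk-25.

Zk-21: 30.404%, Zk-25: 69.596%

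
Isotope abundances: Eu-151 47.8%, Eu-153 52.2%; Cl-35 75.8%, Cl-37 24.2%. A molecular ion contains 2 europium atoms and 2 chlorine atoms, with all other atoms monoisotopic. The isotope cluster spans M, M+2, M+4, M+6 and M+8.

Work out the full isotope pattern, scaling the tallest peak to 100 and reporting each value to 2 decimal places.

Europium pattern (n=2): 0.228484 : 0.499032 : 0.272484
Chlorine pattern (n=2): 0.574564 : 0.366872 : 0.058564
Convolve the two distributions (both contribute in 2-u steps):
  M: 0.228484×0.574564 = 0.131279
  M+2: 0.228484×0.366872 + 0.499032×0.574564 = 0.370550
  M+4: 0.228484×0.058564 + 0.499032×0.366872 + 0.272484×0.574564 = 0.353021
  M+6: 0.499032×0.058564 + 0.272484×0.366872 = 0.129192
  M+8: 0.272484×0.058564 = 0.015958
Scale to base peak (0.370550) = 100: 35.43 : 100.00 : 95.27 : 34.86 : 4.31

35.43 : 100.00 : 95.27 : 34.86 : 4.31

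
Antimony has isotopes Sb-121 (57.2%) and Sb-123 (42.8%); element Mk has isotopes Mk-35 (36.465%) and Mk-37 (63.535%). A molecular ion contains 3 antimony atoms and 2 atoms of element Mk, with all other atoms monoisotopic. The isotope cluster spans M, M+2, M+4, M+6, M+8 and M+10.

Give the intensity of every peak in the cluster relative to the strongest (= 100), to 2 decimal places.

Antimony pattern (n=3): 0.18714925 : 0.42010426 : 0.31434374 : 0.07840275
Element Mk pattern (n=2): 0.13296962 : 0.46336076 : 0.40366962
Convolve the two distributions (both contribute in 2-u steps):
  M: 0.18714925×0.13296962 = 0.024885
  M+2: 0.18714925×0.46336076 + 0.42010426×0.13296962 = 0.142579
  M+4: 0.18714925×0.40366962 + 0.42010426×0.46336076 + 0.31434374×0.13296962 = 0.312004
  M+6: 0.42010426×0.40366962 + 0.31434374×0.46336076 + 0.07840275×0.13296962 = 0.325663
  M+8: 0.31434374×0.40366962 + 0.07840275×0.46336076 = 0.163220
  M+10: 0.07840275×0.40366962 = 0.031649
Scale to base peak (0.325663) = 100: 7.64 : 43.78 : 95.81 : 100.00 : 50.12 : 9.72

7.64 : 43.78 : 95.81 : 100.00 : 50.12 : 9.72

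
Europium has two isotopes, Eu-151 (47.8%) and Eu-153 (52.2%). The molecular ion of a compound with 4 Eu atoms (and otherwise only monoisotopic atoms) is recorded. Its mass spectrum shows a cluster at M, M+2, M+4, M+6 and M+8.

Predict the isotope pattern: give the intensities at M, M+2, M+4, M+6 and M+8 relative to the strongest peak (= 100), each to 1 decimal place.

The 4 Eu atoms are independent, so intensities follow the terms of (0.478 + 0.522)^4.
P(M) = 0.478^4 = 0.052205
P(M+2) = 4 × 0.478^3 × 0.522^1 = 0.228042
P(M+4) = 6 × 0.478^2 × 0.522^2 = 0.373549
P(M+6) = 4 × 0.478^1 × 0.522^3 = 0.271956
P(M+8) = 0.522^4 = 0.074248
The M+4 peak is largest (0.373549); scaling to 100 gives 14.0 : 61.0 : 100.0 : 72.8 : 19.9.

14.0 : 61.0 : 100.0 : 72.8 : 19.9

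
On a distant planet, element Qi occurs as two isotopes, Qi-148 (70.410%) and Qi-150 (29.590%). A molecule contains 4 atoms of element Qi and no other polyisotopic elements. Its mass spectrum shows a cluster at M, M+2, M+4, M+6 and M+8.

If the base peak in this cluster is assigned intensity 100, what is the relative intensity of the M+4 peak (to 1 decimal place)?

63.0

(0.70410 + 0.29590)^4 gives M 0.2458, M+2 0.4132, M+4 0.2604, M+6 0.0730, M+8 0.0077; the largest is M+2.
P(M+2) = C(4,1) × 0.70410^3 × 0.29590^1 = 4 × 0.34906237 × 0.2959 = 0.413150 (base)
P(M+4) = C(4,2) × 0.70410^2 × 0.29590^2 = 6 × 0.49575681 × 0.08755681 = 0.260441
Relative intensity = 0.260441 / 0.413150 × 100 = 63.0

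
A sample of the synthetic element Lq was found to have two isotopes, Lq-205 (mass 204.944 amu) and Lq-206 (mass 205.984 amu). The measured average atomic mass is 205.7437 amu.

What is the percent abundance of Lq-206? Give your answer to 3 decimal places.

76.894%

With x = fraction of Lq-205 (so Lq-206 is 1 − x):
204.944·x + 205.984·(1 − x) = 205.7437
(204.944 − 205.984)·x = 205.7437 − 205.984
x = -0.2403 / -1.040 = 0.23106 → 23.106% Lq-205, 76.894% Lq-206.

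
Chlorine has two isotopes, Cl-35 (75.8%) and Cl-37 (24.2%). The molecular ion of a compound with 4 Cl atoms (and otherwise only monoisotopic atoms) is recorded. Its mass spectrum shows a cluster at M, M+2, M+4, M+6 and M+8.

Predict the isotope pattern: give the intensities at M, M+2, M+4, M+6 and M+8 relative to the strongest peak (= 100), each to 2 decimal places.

78.31 : 100.00 : 47.89 : 10.19 : 0.81

Each Cl atom is independently Cl-35 (p = 0.758) or Cl-37 (q = 0.242); the cluster is the binomial expansion (p + q)^4.
P(M) = 0.758^4 = 0.330124
P(M+2) = 4 × 0.758^3 × 0.242^1 = 0.421583
P(M+4) = 6 × 0.758^2 × 0.242^2 = 0.201893
P(M+6) = 4 × 0.758^1 × 0.242^3 = 0.042971
P(M+8) = 0.242^4 = 0.003430
The M+2 peak is largest (0.421583); scaling to 100 gives 78.31 : 100.00 : 47.89 : 10.19 : 0.81.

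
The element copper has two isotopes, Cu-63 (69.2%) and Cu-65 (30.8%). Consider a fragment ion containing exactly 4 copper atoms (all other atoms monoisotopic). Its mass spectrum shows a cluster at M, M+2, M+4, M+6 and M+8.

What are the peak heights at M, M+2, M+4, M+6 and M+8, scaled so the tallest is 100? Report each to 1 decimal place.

56.2 : 100.0 : 66.8 : 19.8 : 2.2

The 4 Cu atoms are independent, so intensities follow the terms of (0.692 + 0.308)^4.
P(M) = 0.692^4 = 0.229311
P(M+2) = 4 × 0.692^3 × 0.308^1 = 0.408253
P(M+4) = 6 × 0.692^2 × 0.308^2 = 0.272562
P(M+6) = 4 × 0.692^1 × 0.308^3 = 0.080876
P(M+8) = 0.308^4 = 0.008999
The M+2 peak is largest (0.408253); scaling to 100 gives 56.2 : 100.0 : 66.8 : 19.8 : 2.2.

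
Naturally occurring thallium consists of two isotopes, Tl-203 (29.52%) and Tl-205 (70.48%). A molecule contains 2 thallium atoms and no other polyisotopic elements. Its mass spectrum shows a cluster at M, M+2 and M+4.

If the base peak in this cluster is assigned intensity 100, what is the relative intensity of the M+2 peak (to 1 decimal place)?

83.8

Binomial terms of (0.2952 + 0.7048)^2: M 0.0871, M+2 0.4161, M+4 0.4967 → M+4 is the base peak.
P(M+4) = C(2,2) × 0.2952^0 × 0.7048^2 = 1 × 1.0000 × 0.49674304 = 0.496743 (base)
P(M+2) = C(2,1) × 0.2952^1 × 0.7048^1 = 2 × 0.2952 × 0.7048 = 0.416114
Relative intensity = 0.416114 / 0.496743 × 100 = 83.8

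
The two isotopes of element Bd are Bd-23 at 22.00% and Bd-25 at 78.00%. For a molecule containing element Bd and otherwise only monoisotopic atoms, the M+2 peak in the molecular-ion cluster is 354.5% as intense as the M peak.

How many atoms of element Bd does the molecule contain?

For n independent Bd atoms, I(M+2)/I(M) = n · (abundance Bd-25) / (abundance Bd-23) = n · 0.7800/0.2200.
n = 3.545 × 0.2200/0.7800 = 1.00 ≈ 1

1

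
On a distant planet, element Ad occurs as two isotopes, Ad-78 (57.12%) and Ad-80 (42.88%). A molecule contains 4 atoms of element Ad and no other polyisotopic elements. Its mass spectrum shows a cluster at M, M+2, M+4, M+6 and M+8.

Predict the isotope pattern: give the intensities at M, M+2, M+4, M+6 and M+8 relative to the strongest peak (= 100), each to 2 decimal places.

Expanding (0.5712 + 0.4288)^4:
P(M) = 0.5712^4 = 0.106452
P(M+2) = 4 × 0.5712^3 × 0.4288^1 = 0.319653
P(M+4) = 6 × 0.5712^2 × 0.4288^2 = 0.359946
P(M+6) = 4 × 0.5712^1 × 0.4288^3 = 0.180141
P(M+8) = 0.4288^4 = 0.033808
The M+4 peak is largest (0.359946); scaling to 100 gives 29.57 : 88.81 : 100.00 : 50.05 : 9.39.

29.57 : 88.81 : 100.00 : 50.05 : 9.39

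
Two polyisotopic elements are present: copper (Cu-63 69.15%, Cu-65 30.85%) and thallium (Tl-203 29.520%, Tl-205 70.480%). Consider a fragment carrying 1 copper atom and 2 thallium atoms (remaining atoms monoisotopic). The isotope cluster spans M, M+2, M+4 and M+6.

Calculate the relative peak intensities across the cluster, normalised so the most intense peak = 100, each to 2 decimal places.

Copper pattern (n=1): 0.6915 : 0.3085
Thallium pattern (n=2): 0.08714304 : 0.41611392 : 0.49674304
Convolve the two distributions (both contribute in 2-u steps):
  M: 0.6915×0.08714304 = 0.060259
  M+2: 0.6915×0.41611392 + 0.3085×0.08714304 = 0.314626
  M+4: 0.6915×0.49674304 + 0.3085×0.41611392 = 0.471869
  M+6: 0.3085×0.49674304 = 0.153245
Scale to base peak (0.471869) = 100: 12.77 : 66.68 : 100.00 : 32.48

12.77 : 66.68 : 100.00 : 32.48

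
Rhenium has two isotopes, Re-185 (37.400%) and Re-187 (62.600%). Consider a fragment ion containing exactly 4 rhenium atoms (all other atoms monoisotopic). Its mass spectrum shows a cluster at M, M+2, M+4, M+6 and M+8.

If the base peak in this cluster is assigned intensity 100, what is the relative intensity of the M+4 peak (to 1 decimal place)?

89.6

Binomial terms of (0.37400 + 0.62600)^4: M 0.0196, M+2 0.1310, M+4 0.3289, M+6 0.3670, M+8 0.1536 → M+6 is the base peak.
P(M+6) = C(4,3) × 0.37400^1 × 0.62600^3 = 4 × 0.3740 × 0.24531438 = 0.366990 (base)
P(M+4) = C(4,2) × 0.37400^2 × 0.62600^2 = 6 × 0.139876 × 0.391876 = 0.328884
Relative intensity = 0.328884 / 0.366990 × 100 = 89.6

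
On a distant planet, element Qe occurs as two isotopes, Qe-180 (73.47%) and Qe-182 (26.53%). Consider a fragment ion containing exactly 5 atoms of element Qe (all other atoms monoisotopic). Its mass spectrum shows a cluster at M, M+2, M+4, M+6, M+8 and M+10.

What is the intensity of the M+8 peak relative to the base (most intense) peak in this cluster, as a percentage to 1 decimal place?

Binomial terms of (0.7347 + 0.2653)^5: M 0.2141, M+2 0.3865, M+4 0.2791, M+6 0.1008, M+8 0.0182, M+10 0.0013 → M+2 is the base peak.
P(M+2) = C(5,1) × 0.7347^4 × 0.2653^1 = 5 × 0.29136686 × 0.2653 = 0.386498 (base)
P(M+8) = C(5,4) × 0.7347^1 × 0.2653^4 = 5 × 0.7347 × 0.00495392 = 0.018198
Relative intensity = 0.018198 / 0.386498 × 100 = 4.7

4.7%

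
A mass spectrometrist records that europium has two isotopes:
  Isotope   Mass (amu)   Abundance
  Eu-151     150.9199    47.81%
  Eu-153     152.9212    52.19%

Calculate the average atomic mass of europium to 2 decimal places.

Average mass = Σ (abundance × isotope mass) = 0.4781 × 150.9199 + 0.5219 × 152.9212
= 72.15480 + 79.80957 = 151.96437 amu

151.96 amu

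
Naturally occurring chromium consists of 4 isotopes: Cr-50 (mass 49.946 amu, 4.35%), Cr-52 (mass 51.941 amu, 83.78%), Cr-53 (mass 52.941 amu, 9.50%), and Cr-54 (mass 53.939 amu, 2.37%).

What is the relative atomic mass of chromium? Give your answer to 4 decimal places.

51.9966 amu

Average mass = Σ (abundance × isotope mass) = 0.0435 × 49.946 + 0.8378 × 51.941 + 0.0950 × 52.941 + 0.0237 × 53.939
= 2.17265 + 43.51617 + 5.02940 + 1.27835 = 51.99657 amu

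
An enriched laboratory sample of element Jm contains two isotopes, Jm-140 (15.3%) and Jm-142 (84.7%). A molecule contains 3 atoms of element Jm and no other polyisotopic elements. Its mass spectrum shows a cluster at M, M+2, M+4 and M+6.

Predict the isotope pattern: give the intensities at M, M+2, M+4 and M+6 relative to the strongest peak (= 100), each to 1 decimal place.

0.6 : 9.8 : 54.2 : 100.0

Expanding (0.153 + 0.847)^3:
P(M) = 0.153^3 = 0.003582
P(M+2) = 3 × 0.153^2 × 0.847^1 = 0.059482
P(M+4) = 3 × 0.153^1 × 0.847^2 = 0.329291
P(M+6) = 0.847^3 = 0.607645
The M+6 peak is largest (0.607645); scaling to 100 gives 0.6 : 9.8 : 54.2 : 100.0.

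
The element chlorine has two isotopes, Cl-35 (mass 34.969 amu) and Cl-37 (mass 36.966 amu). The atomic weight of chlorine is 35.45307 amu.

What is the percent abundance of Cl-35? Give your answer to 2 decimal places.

With x = fraction of Cl-35 (so Cl-37 is 1 − x):
34.969·x + 36.966·(1 − x) = 35.45307
(34.969 − 36.966)·x = 35.45307 − 36.966
x = -1.51293 / -1.997 = 0.75760 → 75.76% Cl-35, 24.24% Cl-37.

75.76%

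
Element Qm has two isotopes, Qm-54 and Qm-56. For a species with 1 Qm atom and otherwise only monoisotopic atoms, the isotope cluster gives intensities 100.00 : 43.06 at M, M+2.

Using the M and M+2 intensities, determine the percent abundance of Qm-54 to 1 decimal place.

69.9%

Write p for the Qm-54 fraction. I(M+2)/I(M) = [C(1,1)·p^0·(1−p)] / p^1 = 1·(1−p)/p = 43.06/100.00 = 0.4306
(1−p)/p = 0.4306/1 = 0.4306  ⇒  p = 1/(1 + 0.4306) = 0.6990
Qm-54: 69.9%, Qm-56: 30.1%.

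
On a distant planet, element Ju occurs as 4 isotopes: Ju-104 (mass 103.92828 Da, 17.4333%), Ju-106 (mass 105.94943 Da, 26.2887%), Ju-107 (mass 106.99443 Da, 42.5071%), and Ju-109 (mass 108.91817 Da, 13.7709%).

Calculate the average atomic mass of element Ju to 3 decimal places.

Ar = Σ fᵢ·mᵢ = 0.174333 × 103.92828 + 0.262887 × 105.94943 + 0.425071 × 106.99443 + 0.137709 × 108.91817
= 18.118129 + 27.852728 + 45.480229 + 14.999012 = 106.450098 Da

106.450 Da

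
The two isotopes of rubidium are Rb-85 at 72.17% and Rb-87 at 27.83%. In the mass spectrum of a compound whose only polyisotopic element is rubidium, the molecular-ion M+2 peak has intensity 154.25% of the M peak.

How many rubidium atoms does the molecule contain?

The M+2/M ratio from n Rb atoms is n · q/p = n · 0.2783/0.7217.
n = 1.5425 × 0.7217/0.2783 = 4.00 ≈ 4

4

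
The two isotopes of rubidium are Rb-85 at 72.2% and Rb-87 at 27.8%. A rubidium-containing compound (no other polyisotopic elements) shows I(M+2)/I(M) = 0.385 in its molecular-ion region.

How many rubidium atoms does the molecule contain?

For n independent Rb atoms, I(M+2)/I(M) = n · (abundance Rb-87) / (abundance Rb-85) = n · 0.278/0.722.
n = 0.385 × 0.722/0.278 = 1.00 ≈ 1

1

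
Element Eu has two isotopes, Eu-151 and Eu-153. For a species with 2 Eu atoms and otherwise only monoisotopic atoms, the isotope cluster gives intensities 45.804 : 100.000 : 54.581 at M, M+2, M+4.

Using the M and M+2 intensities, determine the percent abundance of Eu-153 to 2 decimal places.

52.19%

Write p for the Eu-151 fraction. I(M+2)/I(M) = [C(2,1)·p^1·(1−p)] / p^2 = 2·(1−p)/p = 100.000/45.804 = 2.1832
(1−p)/p = 2.1832/2 = 1.0916  ⇒  p = 1/(1 + 1.0916) = 0.4781
Eu-151: 47.81%, Eu-153: 52.19%.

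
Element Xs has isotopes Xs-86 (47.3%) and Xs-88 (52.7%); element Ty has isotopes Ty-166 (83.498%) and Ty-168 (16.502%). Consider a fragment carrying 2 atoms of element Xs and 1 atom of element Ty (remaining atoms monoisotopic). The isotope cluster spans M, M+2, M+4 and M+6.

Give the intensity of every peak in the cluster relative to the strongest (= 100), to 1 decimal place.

Element Xs pattern (n=2): 0.223729 : 0.498542 : 0.277729
Element Ty pattern (n=1): 0.83498 : 0.16502
Convolve the two distributions (both contribute in 2-u steps):
  M: 0.223729×0.83498 = 0.186809
  M+2: 0.223729×0.16502 + 0.498542×0.83498 = 0.453192
  M+4: 0.498542×0.16502 + 0.277729×0.83498 = 0.314168
  M+6: 0.277729×0.16502 = 0.045831
Scale to base peak (0.453192) = 100: 41.2 : 100.0 : 69.3 : 10.1

41.2 : 100.0 : 69.3 : 10.1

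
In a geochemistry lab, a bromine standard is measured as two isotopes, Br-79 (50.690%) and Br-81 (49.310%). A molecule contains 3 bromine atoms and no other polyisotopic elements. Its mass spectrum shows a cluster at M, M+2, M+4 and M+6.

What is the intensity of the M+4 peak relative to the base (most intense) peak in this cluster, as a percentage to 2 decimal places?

Binomial terms of (0.50690 + 0.49310)^3: M 0.1302, M+2 0.3801, M+4 0.3698, M+6 0.1199 → M+2 is the base peak.
P(M+2) = C(3,1) × 0.50690^2 × 0.49310^1 = 3 × 0.25694761 × 0.4931 = 0.380103 (base)
P(M+4) = C(3,2) × 0.50690^1 × 0.49310^2 = 3 × 0.5069 × 0.24314761 = 0.369755
Relative intensity = 0.369755 / 0.380103 × 100 = 97.28

97.28%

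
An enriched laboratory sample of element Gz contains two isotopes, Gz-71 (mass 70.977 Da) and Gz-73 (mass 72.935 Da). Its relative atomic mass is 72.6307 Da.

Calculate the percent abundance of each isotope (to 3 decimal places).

Gz-71: 15.541%, Gz-73: 84.459%

Let x be the fractional abundance of Gz-71; then Gz-73 has abundance 1 − x.
70.977·x + 72.935·(1 − x) = 72.6307
(70.977 − 72.935)·x = 72.6307 − 72.935
x = -0.3043 / -1.958 = 0.15541 → 15.541% Gz-71, 84.459% Gz-73.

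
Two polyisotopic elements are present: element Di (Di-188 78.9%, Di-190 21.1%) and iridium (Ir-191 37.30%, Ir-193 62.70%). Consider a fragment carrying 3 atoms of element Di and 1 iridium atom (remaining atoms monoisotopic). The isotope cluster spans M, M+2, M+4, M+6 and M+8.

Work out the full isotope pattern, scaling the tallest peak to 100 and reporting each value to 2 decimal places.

Element Di pattern (n=3): 0.49116907 : 0.39405579 : 0.10538121 : 0.00939393
Iridium pattern (n=1): 0.3730 : 0.6270
Convolve the two distributions (both contribute in 2-u steps):
  M: 0.49116907×0.3730 = 0.183206
  M+2: 0.49116907×0.6270 + 0.39405579×0.3730 = 0.454946
  M+4: 0.39405579×0.6270 + 0.10538121×0.3730 = 0.286380
  M+6: 0.10538121×0.6270 + 0.00939393×0.3730 = 0.069578
  M+8: 0.00939393×0.6270 = 0.005890
Scale to base peak (0.454946) = 100: 40.27 : 100.00 : 62.95 : 15.29 : 1.29

40.27 : 100.00 : 62.95 : 15.29 : 1.29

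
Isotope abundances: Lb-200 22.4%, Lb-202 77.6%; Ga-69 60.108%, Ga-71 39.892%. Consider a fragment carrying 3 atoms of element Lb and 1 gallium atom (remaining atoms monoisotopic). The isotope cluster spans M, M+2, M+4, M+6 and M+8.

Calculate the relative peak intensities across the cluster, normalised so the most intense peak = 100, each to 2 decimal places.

1.53 : 16.89 : 65.53 : 100.00 : 42.15

Element Lb pattern (n=3): 0.01123942 : 0.11680973 : 0.40466227 : 0.46728858
Gallium pattern (n=1): 0.60108 : 0.39892
Convolve the two distributions (both contribute in 2-u steps):
  M: 0.01123942×0.60108 = 0.006756
  M+2: 0.01123942×0.39892 + 0.11680973×0.60108 = 0.074696
  M+4: 0.11680973×0.39892 + 0.40466227×0.60108 = 0.289832
  M+6: 0.40466227×0.39892 + 0.46728858×0.60108 = 0.442306
  M+8: 0.46728858×0.39892 = 0.186411
Scale to base peak (0.442306) = 100: 1.53 : 16.89 : 65.53 : 100.00 : 42.15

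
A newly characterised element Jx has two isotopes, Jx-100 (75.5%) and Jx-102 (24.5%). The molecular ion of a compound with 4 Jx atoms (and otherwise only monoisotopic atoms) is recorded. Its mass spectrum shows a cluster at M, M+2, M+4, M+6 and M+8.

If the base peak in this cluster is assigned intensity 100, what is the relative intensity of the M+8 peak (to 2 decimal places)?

0.85

Binomial terms of (0.755 + 0.245)^4: M 0.3249, M+2 0.4218, M+4 0.2053, M+6 0.0444, M+8 0.0036 → M+2 is the base peak.
P(M+2) = C(4,1) × 0.755^3 × 0.245^1 = 4 × 0.43036887 × 0.2450 = 0.421761 (base)
P(M+8) = C(4,4) × 0.755^0 × 0.245^4 = 1 × 1.0000 × 0.003603 = 0.003603
Relative intensity = 0.003603 / 0.421761 × 100 = 0.85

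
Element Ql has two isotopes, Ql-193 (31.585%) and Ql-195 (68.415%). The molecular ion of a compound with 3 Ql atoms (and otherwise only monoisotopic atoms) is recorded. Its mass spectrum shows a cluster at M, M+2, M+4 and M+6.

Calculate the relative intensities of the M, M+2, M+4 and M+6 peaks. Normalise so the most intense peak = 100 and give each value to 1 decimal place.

7.1 : 46.2 : 100.0 : 72.2

The 3 Ql atoms are independent, so intensities follow the terms of (0.31585 + 0.68415)^3.
P(M) = 0.31585^3 = 0.031510
P(M+2) = 3 × 0.31585^2 × 0.68415^1 = 0.204755
P(M+4) = 3 × 0.31585^1 × 0.68415^2 = 0.443511
P(M+6) = 0.68415^3 = 0.320224
The M+4 peak is largest (0.443511); scaling to 100 gives 7.1 : 46.2 : 100.0 : 72.2.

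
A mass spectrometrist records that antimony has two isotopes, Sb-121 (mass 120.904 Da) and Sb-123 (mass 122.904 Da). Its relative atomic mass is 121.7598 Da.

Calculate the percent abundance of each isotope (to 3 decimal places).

Let x be the fractional abundance of Sb-121; then Sb-123 has abundance 1 − x.
120.904·x + 122.904·(1 − x) = 121.7598
(120.904 − 122.904)·x = 121.7598 − 122.904
x = -1.1442 / -2.000 = 0.57210 → 57.210% Sb-121, 42.790% Sb-123.

Sb-121: 57.210%, Sb-123: 42.790%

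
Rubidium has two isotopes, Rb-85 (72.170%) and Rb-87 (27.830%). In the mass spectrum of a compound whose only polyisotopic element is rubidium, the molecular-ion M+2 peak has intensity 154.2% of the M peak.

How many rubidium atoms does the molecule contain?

4

The M+2/M ratio from n Rb atoms is n · q/p = n · 0.27830/0.72170.
n = 1.542 × 0.72170/0.27830 = 4.00 ≈ 4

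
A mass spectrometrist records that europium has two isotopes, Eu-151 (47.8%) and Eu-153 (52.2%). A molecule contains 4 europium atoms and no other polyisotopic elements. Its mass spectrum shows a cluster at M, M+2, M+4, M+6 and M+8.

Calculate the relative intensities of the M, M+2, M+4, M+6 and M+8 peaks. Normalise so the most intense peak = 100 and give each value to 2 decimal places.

13.98 : 61.05 : 100.00 : 72.80 : 19.88

Each Eu atom is independently Eu-151 (p = 0.478) or Eu-153 (q = 0.522); the cluster is the binomial expansion (p + q)^4.
P(M) = 0.478^4 = 0.052205
P(M+2) = 4 × 0.478^3 × 0.522^1 = 0.228042
P(M+4) = 6 × 0.478^2 × 0.522^2 = 0.373549
P(M+6) = 4 × 0.478^1 × 0.522^3 = 0.271956
P(M+8) = 0.522^4 = 0.074248
The M+4 peak is largest (0.373549); scaling to 100 gives 13.98 : 61.05 : 100.00 : 72.80 : 19.88.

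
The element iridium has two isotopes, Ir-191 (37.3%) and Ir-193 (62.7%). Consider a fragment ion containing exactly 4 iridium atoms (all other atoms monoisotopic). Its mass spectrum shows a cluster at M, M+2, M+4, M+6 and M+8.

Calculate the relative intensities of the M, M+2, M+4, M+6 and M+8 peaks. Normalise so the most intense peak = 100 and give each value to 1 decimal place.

Expanding (0.373 + 0.627)^4:
P(M) = 0.373^4 = 0.019357
P(M+2) = 4 × 0.373^3 × 0.627^1 = 0.130153
P(M+4) = 6 × 0.373^2 × 0.627^2 = 0.328174
P(M+6) = 4 × 0.373^1 × 0.627^3 = 0.367766
P(M+8) = 0.627^4 = 0.154550
The M+6 peak is largest (0.367766); scaling to 100 gives 5.3 : 35.4 : 89.2 : 100.0 : 42.0.

5.3 : 35.4 : 89.2 : 100.0 : 42.0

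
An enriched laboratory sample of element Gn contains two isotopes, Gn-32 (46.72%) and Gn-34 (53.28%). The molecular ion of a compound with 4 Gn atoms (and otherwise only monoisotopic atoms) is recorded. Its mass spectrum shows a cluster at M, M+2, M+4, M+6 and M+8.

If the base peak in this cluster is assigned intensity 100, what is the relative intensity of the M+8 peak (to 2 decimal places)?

21.68

Term probabilities: M 0.0476, M+2 0.2173, M+4 0.3718, M+6 0.2827, M+8 0.0806. Base peak = M+4.
P(M+4) = C(4,2) × 0.4672^2 × 0.5328^2 = 6 × 0.21827584 × 0.28387584 = 0.371779 (base)
P(M+8) = C(4,4) × 0.4672^0 × 0.5328^4 = 1 × 1.0000 × 0.08058549 = 0.080585
Relative intensity = 0.080585 / 0.371779 × 100 = 21.68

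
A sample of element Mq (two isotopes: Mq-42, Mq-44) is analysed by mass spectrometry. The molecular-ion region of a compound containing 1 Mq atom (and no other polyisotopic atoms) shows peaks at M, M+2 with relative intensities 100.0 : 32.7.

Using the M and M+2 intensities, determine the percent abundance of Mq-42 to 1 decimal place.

75.4%

Let p = fractional abundance of Mq-42. I(M+2)/I(M) = [C(1,1)·p^0·(1−p)] / p^1 = 1·(1−p)/p = 32.7/100.0 = 0.3270
(1−p)/p = 0.3270/1 = 0.3270  ⇒  p = 1/(1 + 0.3270) = 0.7536
Mq-42: 75.4%, Mq-44: 24.6%.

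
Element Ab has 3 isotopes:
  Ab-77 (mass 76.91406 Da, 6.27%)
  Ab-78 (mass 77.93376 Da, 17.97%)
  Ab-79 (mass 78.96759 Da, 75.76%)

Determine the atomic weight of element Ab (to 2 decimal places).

Weight each isotope mass by its fractional abundance: 0.0627 × 76.91406 + 0.1797 × 77.93376 + 0.7576 × 78.96759
= 4.822512 + 14.004697 + 59.825846 = 78.653055 Da

78.65 Da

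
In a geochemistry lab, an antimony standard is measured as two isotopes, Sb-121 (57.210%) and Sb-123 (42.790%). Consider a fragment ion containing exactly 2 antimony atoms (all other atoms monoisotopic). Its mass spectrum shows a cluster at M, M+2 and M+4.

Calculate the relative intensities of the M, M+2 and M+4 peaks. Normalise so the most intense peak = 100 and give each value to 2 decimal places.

66.85 : 100.00 : 37.40

Expanding (0.57210 + 0.42790)^2:
P(M) = 0.57210^2 = 0.327298
P(M+2) = 2 × 0.57210^1 × 0.42790^1 = 0.489603
P(M+4) = 0.42790^2 = 0.183098
The M+2 peak is largest (0.489603); scaling to 100 gives 66.85 : 100.00 : 37.40.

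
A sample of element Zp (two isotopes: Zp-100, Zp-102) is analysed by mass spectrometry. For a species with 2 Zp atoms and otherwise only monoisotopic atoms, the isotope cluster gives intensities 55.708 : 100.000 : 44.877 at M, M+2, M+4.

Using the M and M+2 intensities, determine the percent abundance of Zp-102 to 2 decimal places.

If p is the fraction of Zp that is Zp-100, then I(M+2)/I(M) = [C(2,1)·p^1·(1−p)] / p^2 = 2·(1−p)/p = 100.000/55.708 = 1.7951
(1−p)/p = 1.7951/2 = 0.8975  ⇒  p = 1/(1 + 0.8975) = 0.5270
Zp-100: 52.70%, Zp-102: 47.30%.

47.30%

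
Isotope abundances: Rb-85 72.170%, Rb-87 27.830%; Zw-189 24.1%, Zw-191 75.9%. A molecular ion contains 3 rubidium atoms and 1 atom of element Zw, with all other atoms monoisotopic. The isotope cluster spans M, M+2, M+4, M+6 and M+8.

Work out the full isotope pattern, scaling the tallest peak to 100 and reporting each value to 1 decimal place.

23.2 : 100.0 : 95.0 : 34.0 : 4.2

Rubidium pattern (n=3): 0.37589809 : 0.43485841 : 0.16768892 : 0.02155458
Element Zw pattern (n=1): 0.2410 : 0.7590
Convolve the two distributions (both contribute in 2-u steps):
  M: 0.37589809×0.2410 = 0.090591
  M+2: 0.37589809×0.7590 + 0.43485841×0.2410 = 0.390108
  M+4: 0.43485841×0.7590 + 0.16768892×0.2410 = 0.370471
  M+6: 0.16768892×0.7590 + 0.02155458×0.2410 = 0.132471
  M+8: 0.02155458×0.7590 = 0.016360
Scale to base peak (0.390108) = 100: 23.2 : 100.0 : 95.0 : 34.0 : 4.2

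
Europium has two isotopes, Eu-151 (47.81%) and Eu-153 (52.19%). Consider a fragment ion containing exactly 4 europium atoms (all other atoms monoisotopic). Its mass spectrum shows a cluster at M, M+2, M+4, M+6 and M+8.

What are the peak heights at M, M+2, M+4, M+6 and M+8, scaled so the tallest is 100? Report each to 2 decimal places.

13.99 : 61.07 : 100.00 : 72.77 : 19.86

Expanding (0.4781 + 0.5219)^4:
P(M) = 0.4781^4 = 0.052249
P(M+2) = 4 × 0.4781^3 × 0.5219^1 = 0.228141
P(M+4) = 6 × 0.4781^2 × 0.5219^2 = 0.373563
P(M+6) = 4 × 0.4781^1 × 0.5219^3 = 0.271857
P(M+8) = 0.5219^4 = 0.074191
The M+4 peak is largest (0.373563); scaling to 100 gives 13.99 : 61.07 : 100.00 : 72.77 : 19.86.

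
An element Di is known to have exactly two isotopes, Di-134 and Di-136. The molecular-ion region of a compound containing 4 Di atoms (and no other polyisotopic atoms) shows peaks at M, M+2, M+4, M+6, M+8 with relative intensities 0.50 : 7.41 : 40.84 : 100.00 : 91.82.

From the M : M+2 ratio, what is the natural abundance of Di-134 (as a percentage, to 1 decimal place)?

21.3%

Write p for the Di-134 fraction. I(M+2)/I(M) = [C(4,1)·p^3·(1−p)] / p^4 = 4·(1−p)/p = 7.41/0.50 = 14.8200
(1−p)/p = 14.8200/4 = 3.7050  ⇒  p = 1/(1 + 3.7050) = 0.2125
Di-134: 21.3%, Di-136: 78.7%.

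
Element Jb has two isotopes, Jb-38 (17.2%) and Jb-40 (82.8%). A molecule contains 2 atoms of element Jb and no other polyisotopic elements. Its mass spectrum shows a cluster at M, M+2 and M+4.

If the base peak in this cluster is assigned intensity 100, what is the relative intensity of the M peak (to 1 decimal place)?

4.3

Binomial terms of (0.172 + 0.828)^2: M 0.0296, M+2 0.2848, M+4 0.6856 → M+4 is the base peak.
P(M+4) = C(2,2) × 0.172^0 × 0.828^2 = 1 × 1.0000 × 0.685584 = 0.685584 (base)
P(M) = C(2,0) × 0.172^2 × 0.828^0 = 1 × 0.029584 × 1.0000 = 0.029584
Relative intensity = 0.029584 / 0.685584 × 100 = 4.3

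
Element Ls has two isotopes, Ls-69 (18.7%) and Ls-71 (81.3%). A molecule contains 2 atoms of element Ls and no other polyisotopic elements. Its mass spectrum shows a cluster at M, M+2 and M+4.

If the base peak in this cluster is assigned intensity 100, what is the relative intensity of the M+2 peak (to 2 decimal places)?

(0.187 + 0.813)^2 gives M 0.0350, M+2 0.3041, M+4 0.6610; the largest is M+4.
P(M+4) = C(2,2) × 0.187^0 × 0.813^2 = 1 × 1.0000 × 0.660969 = 0.660969 (base)
P(M+2) = C(2,1) × 0.187^1 × 0.813^1 = 2 × 0.1870 × 0.8130 = 0.304062
Relative intensity = 0.304062 / 0.660969 × 100 = 46.00

46.00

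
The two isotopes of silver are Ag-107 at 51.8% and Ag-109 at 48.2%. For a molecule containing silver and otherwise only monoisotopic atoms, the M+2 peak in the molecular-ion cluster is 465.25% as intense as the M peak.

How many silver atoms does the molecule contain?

With n Ag atoms, P(M+2)/P(M) = C(n,1)·p^(n−1)q / p^n = n·q/p = n · 0.482/0.518.
n = 4.6525 × 0.518/0.482 = 5.00 ≈ 5

5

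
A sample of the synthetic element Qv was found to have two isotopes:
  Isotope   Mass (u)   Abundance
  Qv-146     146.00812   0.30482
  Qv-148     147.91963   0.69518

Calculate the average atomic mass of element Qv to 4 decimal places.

147.3370 u

The abundance-weighted mean is 0.30482 × 146.00812 + 0.69518 × 147.91963
= 44.506195 + 102.830768 = 147.336963 u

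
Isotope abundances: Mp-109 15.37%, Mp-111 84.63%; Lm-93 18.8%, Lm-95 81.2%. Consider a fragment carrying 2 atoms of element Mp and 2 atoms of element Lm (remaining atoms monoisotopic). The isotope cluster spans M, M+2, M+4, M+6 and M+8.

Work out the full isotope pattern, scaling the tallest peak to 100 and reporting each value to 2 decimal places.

Element Mp pattern (n=2): 0.02362369 : 0.26015262 : 0.71622369
Element Lm pattern (n=2): 0.035344 : 0.305312 : 0.659344
Convolve the two distributions (both contribute in 2-u steps):
  M: 0.02362369×0.035344 = 0.000835
  M+2: 0.02362369×0.305312 + 0.26015262×0.035344 = 0.016407
  M+4: 0.02362369×0.659344 + 0.26015262×0.305312 + 0.71622369×0.035344 = 0.120318
  M+6: 0.26015262×0.659344 + 0.71622369×0.305312 = 0.390202
  M+8: 0.71622369×0.659344 = 0.472238
Scale to base peak (0.472238) = 100: 0.18 : 3.47 : 25.48 : 82.63 : 100.00

0.18 : 3.47 : 25.48 : 82.63 : 100.00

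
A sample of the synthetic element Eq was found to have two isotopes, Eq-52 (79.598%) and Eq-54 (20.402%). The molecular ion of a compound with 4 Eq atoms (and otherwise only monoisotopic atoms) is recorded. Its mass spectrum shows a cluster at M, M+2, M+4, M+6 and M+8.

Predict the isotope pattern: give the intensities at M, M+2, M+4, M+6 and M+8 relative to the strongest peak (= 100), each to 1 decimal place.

97.5 : 100.0 : 38.4 : 6.6 : 0.4

Each Eq atom is independently Eq-52 (p = 0.79598) or Eq-54 (q = 0.20402); the cluster is the binomial expansion (p + q)^4.
P(M) = 0.79598^4 = 0.401429
P(M+2) = 4 × 0.79598^3 × 0.20402^1 = 0.411566
P(M+4) = 6 × 0.79598^2 × 0.20402^2 = 0.158234
P(M+6) = 4 × 0.79598^1 × 0.20402^3 = 0.027038
P(M+8) = 0.20402^4 = 0.001733
The M+2 peak is largest (0.411566); scaling to 100 gives 97.5 : 100.0 : 38.4 : 6.6 : 0.4.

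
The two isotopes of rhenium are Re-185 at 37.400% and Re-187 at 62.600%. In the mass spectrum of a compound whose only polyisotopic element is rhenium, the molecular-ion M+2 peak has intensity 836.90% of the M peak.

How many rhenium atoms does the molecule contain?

For n independent Re atoms, I(M+2)/I(M) = n · (abundance Re-187) / (abundance Re-185) = n · 0.62600/0.37400.
n = 8.3690 × 0.37400/0.62600 = 5.00 ≈ 5

5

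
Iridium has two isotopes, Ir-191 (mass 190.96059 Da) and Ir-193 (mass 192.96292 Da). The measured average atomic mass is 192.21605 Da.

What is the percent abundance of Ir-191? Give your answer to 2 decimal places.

With x = fraction of Ir-191 (so Ir-193 is 1 − x):
190.96059·x + 192.96292·(1 − x) = 192.21605
(190.96059 − 192.96292)·x = 192.21605 − 192.96292
x = -0.74687 / -2.00233 = 0.37300 → 37.30% Ir-191, 62.70% Ir-193.

37.30%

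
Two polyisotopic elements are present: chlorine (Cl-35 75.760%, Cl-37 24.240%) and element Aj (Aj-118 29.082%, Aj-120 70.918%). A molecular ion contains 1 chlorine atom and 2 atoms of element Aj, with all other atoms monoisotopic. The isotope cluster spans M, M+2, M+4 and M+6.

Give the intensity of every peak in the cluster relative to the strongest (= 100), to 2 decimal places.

Chlorine pattern (n=1): 0.7576 : 0.2424
Element Aj pattern (n=2): 0.08457627 : 0.41248746 : 0.50293627
Convolve the two distributions (both contribute in 2-u steps):
  M: 0.7576×0.08457627 = 0.064075
  M+2: 0.7576×0.41248746 + 0.2424×0.08457627 = 0.333002
  M+4: 0.7576×0.50293627 + 0.2424×0.41248746 = 0.481011
  M+6: 0.2424×0.50293627 = 0.121912
Scale to base peak (0.481011) = 100: 13.32 : 69.23 : 100.00 : 25.34

13.32 : 69.23 : 100.00 : 25.34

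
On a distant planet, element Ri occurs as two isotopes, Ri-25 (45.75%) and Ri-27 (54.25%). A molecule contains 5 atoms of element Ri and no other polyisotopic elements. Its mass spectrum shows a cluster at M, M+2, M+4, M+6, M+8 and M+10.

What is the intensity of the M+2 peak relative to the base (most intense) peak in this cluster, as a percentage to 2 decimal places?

(0.4575 + 0.5425)^5 gives M 0.0200, M+2 0.1188, M+4 0.2818, M+6 0.3342, M+8 0.1981, M+10 0.0470; the largest is M+6.
P(M+6) = C(5,3) × 0.4575^2 × 0.5425^3 = 10 × 0.20930625 × 0.15966114 = 0.334181 (base)
P(M+2) = C(5,1) × 0.4575^4 × 0.5425^1 = 5 × 0.04380911 × 0.5425 = 0.118832
Relative intensity = 0.118832 / 0.334181 × 100 = 35.56

35.56%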